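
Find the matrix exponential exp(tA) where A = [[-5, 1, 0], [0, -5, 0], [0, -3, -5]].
e^{tA} = [[e^{-5*t}, t*e^{-5*t}, 0], [0, e^{-5*t}, 0], [0, -3*t*e^{-5*t}, e^{-5*t}]]

A has Jordan form J = [[-5, 1, 0], [0, -5, 0], [0, 0, -5]] with A = PJP^{-1}, so e^{tA} = P e^{tJ} P^{-1}.

For a Jordan block J_k(λ), e^{tJ_k(λ)} = e^{λt} · (I + tN + t^2 N^2/2! + ... + t^{k-1} N^{k-1}/(k-1)!) where N is the nilpotent superdiagonal part.

Assembling the blocks and conjugating back gives the entries of e^{tA} as shown above.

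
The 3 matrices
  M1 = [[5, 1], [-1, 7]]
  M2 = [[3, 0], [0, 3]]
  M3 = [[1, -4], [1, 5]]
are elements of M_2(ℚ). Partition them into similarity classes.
3 classes: {M1}, {M2}, {M3}

Characteristic polynomials: χ_{M1} = (x - 6)^2, χ_{M2} = (x - 3)^2, χ_{M3} = (x - 3)^2.

{M1}: invariant factors (x - 6)^2.

{M2}: invariant factors x - 3, x - 3.

{M3}: invariant factors (x - 3)^2.

Matrices are similar if and only if their invariant-factor lists agree; the partition into similarity classes is {M1}, {M2}, {M3}.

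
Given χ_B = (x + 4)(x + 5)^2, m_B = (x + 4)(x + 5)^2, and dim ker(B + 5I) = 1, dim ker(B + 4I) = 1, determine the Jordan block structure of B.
Jordan blocks: (-5, 2), (-4, 1)

λ = -5: algebraic multiplicity 2 (exponent in χ_B), largest block size 2 (exponent in m_B), 1 block (geometric multiplicity). This forces block sizes [2].
λ = -4: algebraic multiplicity 1 (exponent in χ_B), largest block size 1 (exponent in m_B), 1 block (geometric multiplicity). This forces block sizes [1].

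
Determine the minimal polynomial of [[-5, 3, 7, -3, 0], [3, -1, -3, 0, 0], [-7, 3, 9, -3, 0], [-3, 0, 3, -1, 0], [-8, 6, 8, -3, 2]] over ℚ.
The characteristic polynomial factors as (x - 2)^3(x + 1)^2. The minimal polynomial is ∏(x - λ)^{k_λ} where k_λ is the size of the largest Jordan block at λ.

For λ = -1: rank(A + I) = 3, and the largest Jordan block has size 1 (the smallest k with rank((A + I)^k) = rank((A + I)^(k+1))).
For λ = 2: rank(A - 2I) = 3, and the largest Jordan block has size 2 (the smallest k with rank((A - 2I)^k) = rank((A - 2I)^(k+1))).

So m_A(x) = (x - 2)^2(x + 1).

m_A(x) = (x - 2)^2(x + 1)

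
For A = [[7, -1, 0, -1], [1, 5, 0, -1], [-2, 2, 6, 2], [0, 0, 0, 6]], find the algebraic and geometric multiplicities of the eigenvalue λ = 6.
The characteristic polynomial is (x - 6)^4, so the factor x - 6 appears with exponent 4: the algebraic multiplicity is 4.

rank(A - 6I) = 1, so the eigenspace has dimension 4 - 1 = 3: the geometric multiplicity is 3.

Since 3 < 4, A is not diagonalizable.

algebraic multiplicity 4, geometric multiplicity 3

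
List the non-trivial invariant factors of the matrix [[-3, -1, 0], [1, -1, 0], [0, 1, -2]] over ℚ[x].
The Jordan structure of A has elementary divisors (x + 2)^3. Arranging the block sizes at each eigenvalue in decreasing order and taking row products gives the invariant factors.

Invariant factors (smallest first, each dividing the next): (x + 2)^3.

Check: the last factor (x + 2)^3 is the minimal polynomial, and the product (x + 2)^3 is the characteristic polynomial.

(x + 2)^3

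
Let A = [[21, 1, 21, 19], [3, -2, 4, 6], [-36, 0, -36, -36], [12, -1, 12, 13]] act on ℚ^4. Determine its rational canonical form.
R = [[0, 0, 0, -36], [1, 0, 0, -24], [0, 1, 0, -16], [0, 0, 1, -4]]

The invariant factors of A (the non-unit diagonal entries of the Smith normal form of xI - A over ℚ[x]) are (x^2 + 2x + 6)^2, each dividing the next. The characteristic polynomial is their product, (x^2 + 2x + 6)^2.

The rational canonical form is the block-diagonal matrix of companion matrices C(f_i):
R = [[0, 0, 0, -36], [1, 0, 0, -24], [0, 1, 0, -16], [0, 0, 1, -4]].

Note the characteristic polynomial does not split into linear factors over ℚ, so A has no Jordan form over ℚ; the rational canonical form exists over any field.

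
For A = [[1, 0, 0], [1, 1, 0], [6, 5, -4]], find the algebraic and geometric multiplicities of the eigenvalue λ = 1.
algebraic multiplicity 2, geometric multiplicity 1

The characteristic polynomial is (x - 1)^2(x + 4), so the factor x - 1 appears with exponent 2: the algebraic multiplicity is 2.

rank(A - I) = 2, so the eigenspace has dimension 3 - 2 = 1: the geometric multiplicity is 1.

Since 1 < 2, A is not diagonalizable.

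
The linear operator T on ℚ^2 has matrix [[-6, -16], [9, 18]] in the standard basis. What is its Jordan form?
J = [[6, 1], [0, 6]]

The characteristic polynomial is det(xI - A) = (x - 6)^2, so the eigenvalues are 6 (algebraic multiplicity 2).

For λ = 6: rank(A - 6I) = 1, rank((A - 6I)^2) = 0. The eigenspace has dimension 2 - 1 = 1, so there is 1 Jordan block; the rank sequence gives block sizes [2].

Assembling the blocks gives the Jordan form J above.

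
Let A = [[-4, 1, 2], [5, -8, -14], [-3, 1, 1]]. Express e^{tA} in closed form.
A has Jordan form J = [[-5, 1, 0], [0, -5, 0], [0, 0, -1]] with A = PJP^{-1}, so e^{tA} = P e^{tJ} P^{-1}.

For a Jordan block J_k(λ), e^{tJ_k(λ)} = e^{λt} · (I + tN + t^2 N^2/2! + ... + t^{k-1} N^{k-1}/(k-1)!) where N is the nilpotent superdiagonal part.

Assembling the blocks and conjugating back gives the entries of e^{tA} as shown above.

e^{tA} = [[(t + 1)*e^{-5*t}, t*e^{-5*t}, 2*t*e^{-5*t}], [(-3*t + 2*e^{4*t} - 2)*e^{-5*t}, (1 - 3*t)*e^{-5*t}, 2*(-3*t - e^{4*t} + 1)*e^{-5*t}], [(t - e^{4*t} + 1)*e^{-5*t}, t*e^{-5*t}, (2*t + e^{4*t})*e^{-5*t}]]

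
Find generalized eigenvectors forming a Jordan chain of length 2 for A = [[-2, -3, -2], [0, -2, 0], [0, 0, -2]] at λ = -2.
v_1 = [[2, 1, -2]]^T, v_2 = [[1, 0, 0]]^T

We seek v_1 ∈ ker((A + 2I)^2) \ ker(A + 2I), then set v_{i+1} = (A + 2I) v_i.

One such chain is v_1 = [[2, 1, -2]]^T, v_2 = [[1, 0, 0]]^T. Check: (A + 2I) v_2 = [[0, 0, 0]]^T = 0.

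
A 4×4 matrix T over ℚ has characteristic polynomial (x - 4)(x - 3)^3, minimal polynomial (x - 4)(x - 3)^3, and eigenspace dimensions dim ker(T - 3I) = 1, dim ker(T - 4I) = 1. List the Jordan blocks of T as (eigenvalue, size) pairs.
λ = 3: algebraic multiplicity 3 (exponent in χ_T), largest block size 3 (exponent in m_T), 1 block (geometric multiplicity). This forces block sizes [3].
λ = 4: algebraic multiplicity 1 (exponent in χ_T), largest block size 1 (exponent in m_T), 1 block (geometric multiplicity). This forces block sizes [1].

Jordan blocks: (3, 3), (4, 1)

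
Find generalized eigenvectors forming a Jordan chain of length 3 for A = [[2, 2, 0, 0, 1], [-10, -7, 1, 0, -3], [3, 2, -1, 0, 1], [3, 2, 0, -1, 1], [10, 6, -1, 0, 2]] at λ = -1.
v_1 = [[0, 1, 1, 0, -2]]^T, v_2 = [[0, 1, 0, 0, -1]]^T, v_3 = [[1, -3, 1, 1, 3]]^T

We seek v_1 ∈ ker((A + I)^3) \ ker((A + I)^2), then set v_{i+1} = (A + I) v_i.

One such chain is v_1 = [[0, 1, 1, 0, -2]]^T, v_2 = [[0, 1, 0, 0, -1]]^T, v_3 = [[1, -3, 1, 1, 3]]^T. Check: (A + I) v_3 = [[0, 0, 0, 0, 0]]^T = 0.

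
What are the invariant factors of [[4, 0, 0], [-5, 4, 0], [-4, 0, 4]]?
The Jordan structure of A has elementary divisors (x - 4)^2, (x - 4). Arranging the block sizes at each eigenvalue in decreasing order and taking row products gives the invariant factors.

Invariant factors (smallest first, each dividing the next): x - 4, (x - 4)^2.

Check: the last factor (x - 4)^2 is the minimal polynomial, and the product (x - 4)^3 is the characteristic polynomial.

x - 4, (x - 4)^2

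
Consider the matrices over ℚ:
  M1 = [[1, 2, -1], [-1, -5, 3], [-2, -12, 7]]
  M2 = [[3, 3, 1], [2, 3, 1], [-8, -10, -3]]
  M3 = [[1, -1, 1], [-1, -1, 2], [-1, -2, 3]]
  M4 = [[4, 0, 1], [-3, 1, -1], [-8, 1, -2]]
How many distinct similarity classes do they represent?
1 class: {M1, M2, M3, M4}

Characteristic polynomials: χ_{M1} = (x - 1)^3, χ_{M2} = (x - 1)^3, χ_{M3} = (x - 1)^3, χ_{M4} = (x - 1)^3.

{M1, M2, M3, M4}: invariant factors (x - 1)^3.

Matrices are similar if and only if their invariant-factor lists agree; the partition into similarity classes is {M1, M2, M3, M4}.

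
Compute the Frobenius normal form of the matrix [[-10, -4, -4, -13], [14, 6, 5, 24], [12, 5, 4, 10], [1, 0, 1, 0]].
R = [[0, 0, 0, -9], [1, 0, 0, 0], [0, 1, 0, -6], [0, 0, 1, 0]]

The invariant factors of A (the non-unit diagonal entries of the Smith normal form of xI - A over ℚ[x]) are (x^2 + 3)^2, each dividing the next. The characteristic polynomial is their product, (x^2 + 3)^2.

The rational canonical form is the block-diagonal matrix of companion matrices C(f_i):
R = [[0, 0, 0, -9], [1, 0, 0, 0], [0, 1, 0, -6], [0, 0, 1, 0]].

Note the characteristic polynomial does not split into linear factors over ℚ, so A has no Jordan form over ℚ; the rational canonical form exists over any field.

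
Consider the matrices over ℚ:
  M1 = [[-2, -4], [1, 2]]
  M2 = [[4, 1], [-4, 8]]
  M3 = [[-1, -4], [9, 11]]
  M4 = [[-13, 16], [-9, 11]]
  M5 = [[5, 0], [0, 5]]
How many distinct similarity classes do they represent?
Characteristic polynomials: χ_{M1} = x^2, χ_{M2} = (x - 6)^2, χ_{M3} = (x - 5)^2, χ_{M4} = (x + 1)^2, χ_{M5} = (x - 5)^2.

{M1}: invariant factors x^2.

{M2}: invariant factors (x - 6)^2.

{M3}: invariant factors (x - 5)^2.

{M4}: invariant factors (x + 1)^2.

{M5}: invariant factors x - 5, x - 5.

Matrices are similar if and only if their invariant-factor lists agree; the partition into similarity classes is {M1}, {M2}, {M3}, {M4}, {M5}.

5 classes: {M1}, {M2}, {M3}, {M4}, {M5}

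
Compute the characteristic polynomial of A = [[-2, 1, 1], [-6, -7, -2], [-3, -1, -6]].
χ_A(x) = (x + 5)^3

xI - A = [[x + 2, -1, -1], [6, x + 7, 2], [3, 1, x + 6]].

Expanding det(xI - A) along the first row:
det(xI - A) = + (x + 2)·det([[x + 7, 2], [1, x + 6]]) - (-1)·det([[6, 2], [3, x + 6]]) + (-1)·det([[6, x + 7], [3, 1]]).

Evaluating gives χ_A(x) = x^3 + 15x^2 + 75x + 125 = (x + 5)^3.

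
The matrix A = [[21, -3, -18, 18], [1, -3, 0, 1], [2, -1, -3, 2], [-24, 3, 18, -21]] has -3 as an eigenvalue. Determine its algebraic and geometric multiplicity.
algebraic multiplicity 3, geometric multiplicity 1

The characteristic polynomial is (x - 3)(x + 3)^3, so the factor x + 3 appears with exponent 3: the algebraic multiplicity is 3.

rank(A + 3I) = 3, so the eigenspace has dimension 4 - 3 = 1: the geometric multiplicity is 1.

Since 1 < 3, A is not diagonalizable.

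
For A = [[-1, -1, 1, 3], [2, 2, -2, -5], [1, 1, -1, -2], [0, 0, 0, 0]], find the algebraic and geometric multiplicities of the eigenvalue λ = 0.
algebraic multiplicity 4, geometric multiplicity 2

The characteristic polynomial is x^4, so the factor x appears with exponent 4: the algebraic multiplicity is 4.

rank(A) = 2, so the eigenspace has dimension 4 - 2 = 2: the geometric multiplicity is 2.

Since 2 < 4, A is not diagonalizable.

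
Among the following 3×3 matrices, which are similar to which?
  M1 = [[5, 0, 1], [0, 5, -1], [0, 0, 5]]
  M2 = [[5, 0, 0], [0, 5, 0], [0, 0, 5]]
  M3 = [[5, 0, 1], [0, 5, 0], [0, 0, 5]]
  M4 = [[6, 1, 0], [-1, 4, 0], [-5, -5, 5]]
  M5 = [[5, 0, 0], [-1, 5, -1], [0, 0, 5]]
Characteristic polynomials: χ_{M1} = (x - 5)^3, χ_{M2} = (x - 5)^3, χ_{M3} = (x - 5)^3, χ_{M4} = (x - 5)^3, χ_{M5} = (x - 5)^3.

{M1, M3, M4, M5}: invariant factors x - 5, (x - 5)^2.

{M2}: invariant factors x - 5, x - 5, x - 5.

Matrices are similar if and only if their invariant-factor lists agree; the partition into similarity classes is {M1, M3, M4, M5}, {M2}.

2 classes: {M1, M3, M4, M5}, {M2}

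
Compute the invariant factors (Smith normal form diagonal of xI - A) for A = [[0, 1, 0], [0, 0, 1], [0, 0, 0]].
x^3

The Jordan structure of A has elementary divisors x^3. Arranging the block sizes at each eigenvalue in decreasing order and taking row products gives the invariant factors.

Invariant factors (smallest first, each dividing the next): x^3.

Check: the last factor x^3 is the minimal polynomial, and the product x^3 is the characteristic polynomial.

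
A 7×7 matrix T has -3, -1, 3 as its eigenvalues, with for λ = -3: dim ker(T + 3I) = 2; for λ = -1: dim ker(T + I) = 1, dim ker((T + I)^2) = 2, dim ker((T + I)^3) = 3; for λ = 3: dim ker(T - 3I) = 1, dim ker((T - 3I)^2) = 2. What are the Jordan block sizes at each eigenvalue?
Jordan blocks: (-3, 1), (-3, 1), (-1, 3), (3, 2)

λ = -3: successive nullity increments [2] count blocks of size ≥ k; block sizes are [1, 1].
λ = -1: successive nullity increments [1, 1, 1] count blocks of size ≥ k; block sizes are [3].
λ = 3: successive nullity increments [1, 1] count blocks of size ≥ k; block sizes are [2].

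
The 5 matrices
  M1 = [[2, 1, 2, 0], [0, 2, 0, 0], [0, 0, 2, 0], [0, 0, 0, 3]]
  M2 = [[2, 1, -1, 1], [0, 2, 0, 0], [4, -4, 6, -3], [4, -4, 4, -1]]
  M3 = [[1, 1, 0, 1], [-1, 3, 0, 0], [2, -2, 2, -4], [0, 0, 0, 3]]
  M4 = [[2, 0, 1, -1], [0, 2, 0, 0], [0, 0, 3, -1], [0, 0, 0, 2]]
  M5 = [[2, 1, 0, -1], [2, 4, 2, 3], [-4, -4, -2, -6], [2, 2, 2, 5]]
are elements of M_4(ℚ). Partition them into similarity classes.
2 classes: {M1, M2, M3, M5}, {M4}

Characteristic polynomials: χ_{M1} = (x - 3)(x - 2)^3, χ_{M2} = (x - 3)(x - 2)^3, χ_{M3} = (x - 3)(x - 2)^3, χ_{M4} = (x - 3)(x - 2)^3, χ_{M5} = (x - 3)(x - 2)^3.

{M1, M2, M3, M5}: invariant factors x - 2, (x - 3)(x - 2)^2.

{M4}: invariant factors x - 2, x - 2, (x - 3)(x - 2).

Matrices are similar if and only if their invariant-factor lists agree; the partition into similarity classes is {M1, M2, M3, M5}, {M4}.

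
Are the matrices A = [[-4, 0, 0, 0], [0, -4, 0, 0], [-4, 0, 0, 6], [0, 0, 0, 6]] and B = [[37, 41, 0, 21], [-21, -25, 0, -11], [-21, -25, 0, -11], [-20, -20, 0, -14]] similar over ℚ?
No.

Both have characteristic polynomial x(x - 6)(x + 4)^2, but the minimal polynomial of A is x(x - 6)(x + 4) while the minimal polynomial of B is x(x - 6)(x + 4)^2. The minimal polynomial is a similarity invariant, so A and B are not similar.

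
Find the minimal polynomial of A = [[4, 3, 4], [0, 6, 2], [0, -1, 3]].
m_A(x) = (x - 5)(x - 4)^2

The characteristic polynomial factors as (x - 5)(x - 4)^2. The minimal polynomial is ∏(x - λ)^{k_λ} where k_λ is the size of the largest Jordan block at λ.

For λ = 4: rank(A - 4I) = 2, and the largest Jordan block has size 2 (the smallest k with rank((A - 4I)^k) = rank((A - 4I)^(k+1))).
For λ = 5: rank(A - 5I) = 2, and the largest Jordan block has size 1 (the smallest k with rank((A - 5I)^k) = rank((A - 5I)^(k+1))).

So m_A(x) = (x - 5)(x - 4)^2.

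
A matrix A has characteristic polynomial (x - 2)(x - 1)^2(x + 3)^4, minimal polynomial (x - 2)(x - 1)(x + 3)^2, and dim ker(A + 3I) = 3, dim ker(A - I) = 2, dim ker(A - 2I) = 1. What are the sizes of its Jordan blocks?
λ = -3: algebraic multiplicity 4 (exponent in χ_A), largest block size 2 (exponent in m_A), 3 blocks (geometric multiplicity). These force block sizes [2, 1, 1].
λ = 1: algebraic multiplicity 2 (exponent in χ_A), largest block size 1 (exponent in m_A), 2 blocks (geometric multiplicity). These force block sizes [1, 1].
λ = 2: algebraic multiplicity 1 (exponent in χ_A), largest block size 1 (exponent in m_A), 1 block (geometric multiplicity). This forces block sizes [1].

Jordan blocks: (-3, 2), (-3, 1), (-3, 1), (1, 1), (1, 1), (2, 1)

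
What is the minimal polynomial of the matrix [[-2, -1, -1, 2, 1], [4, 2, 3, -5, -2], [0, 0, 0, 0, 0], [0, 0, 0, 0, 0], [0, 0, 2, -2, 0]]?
m_A(x) = x^3

The characteristic polynomial factors as x^5. The minimal polynomial is ∏(x - λ)^{k_λ} where k_λ is the size of the largest Jordan block at λ.

For λ = 0: rank(A) = 2, and the largest Jordan block has size 3 (the smallest k with rank(A^k) = rank(A^(k+1))).

So m_A(x) = x^3.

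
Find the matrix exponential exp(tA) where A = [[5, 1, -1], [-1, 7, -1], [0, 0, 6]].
A has Jordan form J = [[6, 1, 0], [0, 6, 0], [0, 0, 6]] with A = PJP^{-1}, so e^{tA} = P e^{tJ} P^{-1}.

For a Jordan block J_k(λ), e^{tJ_k(λ)} = e^{λt} · (I + tN + t^2 N^2/2! + ... + t^{k-1} N^{k-1}/(k-1)!) where N is the nilpotent superdiagonal part.

Assembling the blocks and conjugating back gives the entries of e^{tA} as shown above.

e^{tA} = [[(1 - t)*e^{6*t}, t*e^{6*t}, -t*e^{6*t}], [-t*e^{6*t}, (t + 1)*e^{6*t}, -t*e^{6*t}], [0, 0, e^{6*t}]]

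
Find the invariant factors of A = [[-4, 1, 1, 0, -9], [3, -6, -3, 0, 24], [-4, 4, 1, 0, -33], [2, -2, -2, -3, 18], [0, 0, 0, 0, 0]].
The Jordan structure of A has elementary divisors (x + 3)^2, (x + 3), (x + 3), x. Arranging the block sizes at each eigenvalue in decreasing order and taking row products gives the invariant factors.

Invariant factors (smallest first, each dividing the next): x + 3, x + 3, x(x + 3)^2.

Check: the last factor x(x + 3)^2 is the minimal polynomial, and the product x(x + 3)^4 is the characteristic polynomial.

x + 3, x + 3, x(x + 3)^2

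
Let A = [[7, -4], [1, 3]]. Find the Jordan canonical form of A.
J = [[5, 1], [0, 5]]

The characteristic polynomial is det(xI - A) = (x - 5)^2, so the eigenvalues are 5 (algebraic multiplicity 2).

For λ = 5: rank(A - 5I) = 1, rank((A - 5I)^2) = 0. The eigenspace has dimension 2 - 1 = 1, so there is 1 Jordan block; the rank sequence gives block sizes [2].

Assembling the blocks gives the Jordan form J above.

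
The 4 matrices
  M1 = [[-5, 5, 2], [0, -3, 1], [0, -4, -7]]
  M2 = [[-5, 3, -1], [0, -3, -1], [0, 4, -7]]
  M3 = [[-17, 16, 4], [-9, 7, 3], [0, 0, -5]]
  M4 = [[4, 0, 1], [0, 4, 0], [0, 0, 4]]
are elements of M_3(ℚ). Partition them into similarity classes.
Characteristic polynomials: χ_{M1} = (x + 5)^3, χ_{M2} = (x + 5)^3, χ_{M3} = (x + 5)^3, χ_{M4} = (x - 4)^3.

{M1, M2}: invariant factors (x + 5)^3.

{M3}: invariant factors x + 5, (x + 5)^2.

{M4}: invariant factors x - 4, (x - 4)^2.

Matrices are similar if and only if their invariant-factor lists agree; the partition into similarity classes is {M1, M2}, {M3}, {M4}.

3 classes: {M1, M2}, {M3}, {M4}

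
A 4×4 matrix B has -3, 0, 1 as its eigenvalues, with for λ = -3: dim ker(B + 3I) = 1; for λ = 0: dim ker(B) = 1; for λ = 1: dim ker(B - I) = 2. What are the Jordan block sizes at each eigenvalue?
λ = -3: successive nullity increments [1] count blocks of size ≥ k; block sizes are [1].
λ = 0: successive nullity increments [1] count blocks of size ≥ k; block sizes are [1].
λ = 1: successive nullity increments [2] count blocks of size ≥ k; block sizes are [1, 1].

Jordan blocks: (-3, 1), (0, 1), (1, 1), (1, 1)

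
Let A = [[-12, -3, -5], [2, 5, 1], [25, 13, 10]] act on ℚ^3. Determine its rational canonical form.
R = [[0, 0, 36], [1, 0, 12], [0, 1, 3]]

The invariant factors of A (the non-unit diagonal entries of the Smith normal form of xI - A over ℚ[x]) are (x - 6)(x^2 + 3x + 6), each dividing the next. The characteristic polynomial is their product, (x - 6)(x^2 + 3x + 6).

The rational canonical form is the block-diagonal matrix of companion matrices C(f_i):
R = [[0, 0, 36], [1, 0, 12], [0, 1, 3]].

Note the characteristic polynomial does not split into linear factors over ℚ, so A has no Jordan form over ℚ; the rational canonical form exists over any field.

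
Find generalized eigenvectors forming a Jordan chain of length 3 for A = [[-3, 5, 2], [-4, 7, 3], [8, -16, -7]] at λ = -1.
v_1 = [[0, 0, 1]]^T, v_2 = [[2, 3, -6]]^T, v_3 = [[-1, -2, 4]]^T

We seek v_1 ∈ ker((A + I)^3) \ ker((A + I)^2), then set v_{i+1} = (A + I) v_i.

One such chain is v_1 = [[0, 0, 1]]^T, v_2 = [[2, 3, -6]]^T, v_3 = [[-1, -2, 4]]^T. Check: (A + I) v_3 = [[0, 0, 0]]^T = 0.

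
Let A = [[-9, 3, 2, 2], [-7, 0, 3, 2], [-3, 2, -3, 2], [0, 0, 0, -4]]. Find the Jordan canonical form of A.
The characteristic polynomial is det(xI - A) = (x + 4)^4, so the eigenvalues are -4 (algebraic multiplicity 4).

For λ = -4: rank(A + 4I) = 2, rank((A + 4I)^2) = 1, rank((A + 4I)^3) = 0. The eigenspace has dimension 4 - 2 = 2, so there are 2 Jordan blocks; the rank sequence gives block sizes [3, 1].

Assembling the blocks gives the Jordan form J above.

J = [[-4, 1, 0, 0], [0, -4, 1, 0], [0, 0, -4, 0], [0, 0, 0, -4]]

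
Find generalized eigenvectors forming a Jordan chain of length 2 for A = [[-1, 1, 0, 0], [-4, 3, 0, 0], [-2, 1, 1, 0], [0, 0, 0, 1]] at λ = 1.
v_1 = [[0, 1, 0, 0]]^T, v_2 = [[1, 2, 1, 0]]^T

We seek v_1 ∈ ker((A - I)^2) \ ker(A - I), then set v_{i+1} = (A - I) v_i.

One such chain is v_1 = [[0, 1, 0, 0]]^T, v_2 = [[1, 2, 1, 0]]^T. Check: (A - I) v_2 = [[0, 0, 0, 0]]^T = 0.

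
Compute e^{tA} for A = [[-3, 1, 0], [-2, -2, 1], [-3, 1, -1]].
e^{tA} = [[(-t^2/2 - t + 1)*e^{-2*t}, t*(2 - t)*e^{-2*t}/2, t^2*e^{-2*t}/2], [t*(-t - 4)*e^{-2*t}/2, (2 - t^2)*e^{-2*t}/2, t*(t + 2)*e^{-2*t}/2], [t*(-t - 3)*e^{-2*t}, t*(1 - t)*e^{-2*t}, (t^2 + t + 1)*e^{-2*t}]]

A has Jordan form J = [[-2, 1, 0], [0, -2, 1], [0, 0, -2]] with A = PJP^{-1}, so e^{tA} = P e^{tJ} P^{-1}.

For a Jordan block J_k(λ), e^{tJ_k(λ)} = e^{λt} · (I + tN + t^2 N^2/2! + ... + t^{k-1} N^{k-1}/(k-1)!) where N is the nilpotent superdiagonal part.

Assembling the blocks and conjugating back gives the entries of e^{tA} as shown above.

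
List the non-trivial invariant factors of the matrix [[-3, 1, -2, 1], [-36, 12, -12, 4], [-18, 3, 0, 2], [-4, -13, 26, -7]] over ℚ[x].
The Jordan structure of A has elementary divisors (x + 5)^2, (x - 6)^2. Arranging the block sizes at each eigenvalue in decreasing order and taking row products gives the invariant factors.

Invariant factors (smallest first, each dividing the next): (x - 6)^2(x + 5)^2.

Check: the last factor (x - 6)^2(x + 5)^2 is the minimal polynomial, and the product (x - 6)^2(x + 5)^2 is the characteristic polynomial.

(x - 6)^2(x + 5)^2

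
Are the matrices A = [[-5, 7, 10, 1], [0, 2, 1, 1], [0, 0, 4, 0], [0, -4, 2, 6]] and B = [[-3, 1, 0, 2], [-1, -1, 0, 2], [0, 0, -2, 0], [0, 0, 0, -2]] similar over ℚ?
No.

trace(A) = 7 but trace(B) = -8. The trace is a similarity invariant, so A and B are not similar.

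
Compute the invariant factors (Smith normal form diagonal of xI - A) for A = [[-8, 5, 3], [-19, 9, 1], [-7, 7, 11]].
The Jordan structure of A has elementary divisors (x - 4)^3. Arranging the block sizes at each eigenvalue in decreasing order and taking row products gives the invariant factors.

Invariant factors (smallest first, each dividing the next): (x - 4)^3.

Check: the last factor (x - 4)^3 is the minimal polynomial, and the product (x - 4)^3 is the characteristic polynomial.

(x - 4)^3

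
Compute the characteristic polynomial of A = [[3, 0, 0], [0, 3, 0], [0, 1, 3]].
xI - A = [[x - 3, 0, 0], [0, x - 3, 0], [0, -1, x - 3]].

Expanding det(xI - A) along the first row:
det(xI - A) = + (x - 3)·det([[x - 3, 0], [-1, x - 3]]) - (0)·det([[0, 0], [0, x - 3]]) + (0)·det([[0, x - 3], [0, -1]]).

Evaluating gives χ_A(x) = x^3 - 9x^2 + 27x - 27 = (x - 3)^3.

χ_A(x) = (x - 3)^3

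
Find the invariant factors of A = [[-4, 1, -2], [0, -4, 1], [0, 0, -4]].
(x + 4)^3

The Jordan structure of A has elementary divisors (x + 4)^3. Arranging the block sizes at each eigenvalue in decreasing order and taking row products gives the invariant factors.

Invariant factors (smallest first, each dividing the next): (x + 4)^3.

Check: the last factor (x + 4)^3 is the minimal polynomial, and the product (x + 4)^3 is the characteristic polynomial.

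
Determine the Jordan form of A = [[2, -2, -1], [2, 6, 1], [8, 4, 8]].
J = [[4, 0, 0], [0, 6, 1], [0, 0, 6]]

The characteristic polynomial is det(xI - A) = (x - 6)^2(x - 4), so the eigenvalues are 4 (algebraic multiplicity 1), 6 (algebraic multiplicity 2).

For λ = 4: algebraic multiplicity 1 gives one 1×1 block.

For λ = 6: rank(A - 6I) = 2, rank((A - 6I)^2) = 1. The eigenspace has dimension 3 - 2 = 1, so there is 1 Jordan block; the rank sequence gives block sizes [2].

Assembling the blocks gives the Jordan form J above.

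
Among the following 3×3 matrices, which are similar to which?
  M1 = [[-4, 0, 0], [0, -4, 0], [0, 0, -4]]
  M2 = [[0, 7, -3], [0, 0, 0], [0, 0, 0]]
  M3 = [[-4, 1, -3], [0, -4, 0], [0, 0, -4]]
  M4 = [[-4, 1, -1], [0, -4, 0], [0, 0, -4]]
Characteristic polynomials: χ_{M1} = (x + 4)^3, χ_{M2} = x^3, χ_{M3} = (x + 4)^3, χ_{M4} = (x + 4)^3.

{M1}: invariant factors x + 4, x + 4, x + 4.

{M2}: invariant factors x, x^2.

{M3, M4}: invariant factors x + 4, (x + 4)^2.

Matrices are similar if and only if their invariant-factor lists agree; the partition into similarity classes is {M1}, {M2}, {M3, M4}.

3 classes: {M1}, {M2}, {M3, M4}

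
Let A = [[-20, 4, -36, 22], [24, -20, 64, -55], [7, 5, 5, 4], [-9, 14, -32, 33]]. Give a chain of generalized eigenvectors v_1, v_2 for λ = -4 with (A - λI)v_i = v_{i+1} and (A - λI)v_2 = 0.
v_1 = [[-1, 2, 0, -1]]^T, v_2 = [[2, -1, -1, 0]]^T

We seek v_1 ∈ ker((A + 4I)^2) \ ker(A + 4I), then set v_{i+1} = (A + 4I) v_i.

One such chain is v_1 = [[-1, 2, 0, -1]]^T, v_2 = [[2, -1, -1, 0]]^T. Check: (A + 4I) v_2 = [[0, 0, 0, 0]]^T = 0.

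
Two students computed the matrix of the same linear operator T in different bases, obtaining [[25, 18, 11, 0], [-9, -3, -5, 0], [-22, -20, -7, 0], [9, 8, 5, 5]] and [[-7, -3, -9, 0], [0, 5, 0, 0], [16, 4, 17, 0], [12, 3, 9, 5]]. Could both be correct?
Both have characteristic polynomial (x - 5)^4, but the minimal polynomial of A is (x - 5)^3 while the minimal polynomial of B is (x - 5)^2. The minimal polynomial is a similarity invariant, so A and B are not similar.

No.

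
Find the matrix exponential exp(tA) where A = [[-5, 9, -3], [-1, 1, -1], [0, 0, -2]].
e^{tA} = [[(1 - 3*t)*e^{-2*t}, 9*t*e^{-2*t}, -3*t*e^{-2*t}], [-t*e^{-2*t}, (3*t + 1)*e^{-2*t}, -t*e^{-2*t}], [0, 0, e^{-2*t}]]

A has Jordan form J = [[-2, 1, 0], [0, -2, 0], [0, 0, -2]] with A = PJP^{-1}, so e^{tA} = P e^{tJ} P^{-1}.

For a Jordan block J_k(λ), e^{tJ_k(λ)} = e^{λt} · (I + tN + t^2 N^2/2! + ... + t^{k-1} N^{k-1}/(k-1)!) where N is the nilpotent superdiagonal part.

Assembling the blocks and conjugating back gives the entries of e^{tA} as shown above.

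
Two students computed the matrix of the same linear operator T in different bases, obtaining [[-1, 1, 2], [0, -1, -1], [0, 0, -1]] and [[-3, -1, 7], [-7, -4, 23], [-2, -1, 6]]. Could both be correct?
No.

trace(A) = -3 but trace(B) = -1. The trace is a similarity invariant, so A and B are not similar.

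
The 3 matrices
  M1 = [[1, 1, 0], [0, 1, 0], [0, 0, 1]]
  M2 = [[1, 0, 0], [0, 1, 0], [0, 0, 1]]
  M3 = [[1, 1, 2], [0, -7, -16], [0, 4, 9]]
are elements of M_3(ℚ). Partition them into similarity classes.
2 classes: {M1, M3}, {M2}

Characteristic polynomials: χ_{M1} = (x - 1)^3, χ_{M2} = (x - 1)^3, χ_{M3} = (x - 1)^3.

{M1, M3}: invariant factors x - 1, (x - 1)^2.

{M2}: invariant factors x - 1, x - 1, x - 1.

Matrices are similar if and only if their invariant-factor lists agree; the partition into similarity classes is {M1, M3}, {M2}.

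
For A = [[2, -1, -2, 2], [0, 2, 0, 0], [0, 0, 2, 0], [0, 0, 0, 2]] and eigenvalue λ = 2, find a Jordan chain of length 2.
We seek v_1 ∈ ker((A - 2I)^2) \ ker(A - 2I), then set v_{i+1} = (A - 2I) v_i.

One such chain is v_1 = [[0, 1, -2, -1]]^T, v_2 = [[1, 0, 0, 0]]^T. Check: (A - 2I) v_2 = [[0, 0, 0, 0]]^T = 0.

v_1 = [[0, 1, -2, -1]]^T, v_2 = [[1, 0, 0, 0]]^T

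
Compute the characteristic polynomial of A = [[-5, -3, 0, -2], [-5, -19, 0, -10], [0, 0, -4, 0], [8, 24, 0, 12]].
xI - A = [[x + 5, 3, 0, 2], [5, x + 19, 0, 10], [0, 0, x + 4, 0], [-8, -24, 0, x - 12]].

Expanding det(xI - A) along the first row:
det(xI - A) = + (x + 5)·det([[x + 19, 0, 10], [0, x + 4, 0], [-24, 0, x - 12]]) - (3)·det([[5, 0, 10], [0, x + 4, 0], [-8, 0, x - 12]]) + (0)·det([[5, x + 19, 10], [0, 0, 0], [-8, -24, x - 12]]) - (2)·det([[5, x + 19, 0], [0, 0, x + 4], [-8, -24, 0]]).

Evaluating gives χ_A(x) = x^4 + 16x^3 + 96x^2 + 256x + 256 = (x + 4)^4.

χ_A(x) = (x + 4)^4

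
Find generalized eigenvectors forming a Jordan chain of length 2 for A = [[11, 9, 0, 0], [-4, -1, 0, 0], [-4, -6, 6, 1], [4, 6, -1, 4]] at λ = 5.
v_1 = [[-2, 1, -4, 2]]^T, v_2 = [[-3, 2, 0, 0]]^T

We seek v_1 ∈ ker((A - 5I)^2) \ ker(A - 5I), then set v_{i+1} = (A - 5I) v_i.

One such chain is v_1 = [[-2, 1, -4, 2]]^T, v_2 = [[-3, 2, 0, 0]]^T. Check: (A - 5I) v_2 = [[0, 0, 0, 0]]^T = 0.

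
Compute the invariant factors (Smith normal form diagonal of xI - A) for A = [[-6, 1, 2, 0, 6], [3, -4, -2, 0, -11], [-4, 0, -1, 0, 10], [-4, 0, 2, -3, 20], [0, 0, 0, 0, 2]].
The Jordan structure of A has elementary divisors (x + 5), (x + 3)^2, (x + 3), (x - 2). Arranging the block sizes at each eigenvalue in decreasing order and taking row products gives the invariant factors.

Invariant factors (smallest first, each dividing the next): x + 3, (x - 2)(x + 3)^2(x + 5).

Check: the last factor (x - 2)(x + 3)^2(x + 5) is the minimal polynomial, and the product (x - 2)(x + 3)^3(x + 5) is the characteristic polynomial.

x + 3, (x - 2)(x + 3)^2(x + 5)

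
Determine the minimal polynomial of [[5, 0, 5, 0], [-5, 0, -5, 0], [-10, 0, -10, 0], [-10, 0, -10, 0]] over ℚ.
m_A(x) = x(x + 5)

The characteristic polynomial factors as x^3(x + 5). The minimal polynomial is ∏(x - λ)^{k_λ} where k_λ is the size of the largest Jordan block at λ.

For λ = -5: rank(A + 5I) = 3, and the largest Jordan block has size 1 (the smallest k with rank((A + 5I)^k) = rank((A + 5I)^(k+1))).
For λ = 0: rank(A) = 1, and the largest Jordan block has size 1 (the smallest k with rank(A^k) = rank(A^(k+1))).

So m_A(x) = x(x + 5).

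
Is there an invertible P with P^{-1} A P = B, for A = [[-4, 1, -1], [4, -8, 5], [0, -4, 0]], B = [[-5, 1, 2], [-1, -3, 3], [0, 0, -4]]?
Two matrices over a field are similar if and only if they have the same invariant factors.

Both A and B have characteristic polynomial (x + 4)^3 and minimal polynomial (x + 4)^3. Computing further, both have invariant factors (x + 4)^3. Hence A and B are similar.

Yes.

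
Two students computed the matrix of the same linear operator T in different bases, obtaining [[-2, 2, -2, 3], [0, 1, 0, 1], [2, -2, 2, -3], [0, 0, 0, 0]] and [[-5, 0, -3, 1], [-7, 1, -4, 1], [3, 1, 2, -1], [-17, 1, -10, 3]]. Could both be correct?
Two matrices over a field are similar if and only if they have the same invariant factors.

Both A and B have characteristic polynomial x^3(x - 1) and minimal polynomial x^2(x - 1). Computing further, both have invariant factors x, x^2(x - 1). Hence A and B are similar.

Yes.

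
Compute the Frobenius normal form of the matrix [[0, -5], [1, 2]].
The invariant factors of A (the non-unit diagonal entries of the Smith normal form of xI - A over ℚ[x]) are x^2 - 2x + 5, each dividing the next. The characteristic polynomial is their product, x^2 - 2x + 5.

The rational canonical form is the block-diagonal matrix of companion matrices C(f_i):
R = [[0, -5], [1, 2]].

Note the characteristic polynomial does not split into linear factors over ℚ, so A has no Jordan form over ℚ; the rational canonical form exists over any field.

R = [[0, -5], [1, 2]]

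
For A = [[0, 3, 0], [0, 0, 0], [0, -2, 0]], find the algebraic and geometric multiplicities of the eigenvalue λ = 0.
algebraic multiplicity 3, geometric multiplicity 2

The characteristic polynomial is x^3, so the factor x appears with exponent 3: the algebraic multiplicity is 3.

rank(A) = 1, so the eigenspace has dimension 3 - 1 = 2: the geometric multiplicity is 2.

Since 2 < 3, A is not diagonalizable.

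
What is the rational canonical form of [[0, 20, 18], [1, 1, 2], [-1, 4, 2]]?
The invariant factors of A (the non-unit diagonal entries of the Smith normal form of xI - A over ℚ[x]) are (x - 5)(x^2 + 2x + 2), each dividing the next. The characteristic polynomial is their product, (x - 5)(x^2 + 2x + 2).

The rational canonical form is the block-diagonal matrix of companion matrices C(f_i):
R = [[0, 0, 10], [1, 0, 8], [0, 1, 3]].

Note the characteristic polynomial does not split into linear factors over ℚ, so A has no Jordan form over ℚ; the rational canonical form exists over any field.

R = [[0, 0, 10], [1, 0, 8], [0, 1, 3]]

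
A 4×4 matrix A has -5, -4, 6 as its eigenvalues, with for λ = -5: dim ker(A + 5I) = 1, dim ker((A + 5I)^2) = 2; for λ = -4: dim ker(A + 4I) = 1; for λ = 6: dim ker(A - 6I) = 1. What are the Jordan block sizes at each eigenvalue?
λ = -5: successive nullity increments [1, 1] count blocks of size ≥ k; block sizes are [2].
λ = -4: successive nullity increments [1] count blocks of size ≥ k; block sizes are [1].
λ = 6: successive nullity increments [1] count blocks of size ≥ k; block sizes are [1].

Jordan blocks: (-5, 2), (-4, 1), (6, 1)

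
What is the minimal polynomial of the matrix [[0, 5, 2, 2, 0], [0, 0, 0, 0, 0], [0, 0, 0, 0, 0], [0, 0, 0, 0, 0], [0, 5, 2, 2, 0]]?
m_A(x) = x^2

The characteristic polynomial factors as x^5. The minimal polynomial is ∏(x - λ)^{k_λ} where k_λ is the size of the largest Jordan block at λ.

For λ = 0: rank(A) = 1, and the largest Jordan block has size 2 (the smallest k with rank(A^k) = rank(A^(k+1))).

So m_A(x) = x^2.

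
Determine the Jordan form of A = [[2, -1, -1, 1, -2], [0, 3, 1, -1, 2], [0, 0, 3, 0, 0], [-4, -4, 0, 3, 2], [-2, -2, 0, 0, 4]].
The characteristic polynomial is det(xI - A) = (x - 4)(x - 3)^3(x - 2), so the eigenvalues are 2 (algebraic multiplicity 1), 3 (algebraic multiplicity 3), 4 (algebraic multiplicity 1).

For λ = 2: algebraic multiplicity 1 gives one 1×1 block.

For λ = 3: rank(A - 3I) = 3, rank((A - 3I)^2) = 2. The eigenspace has dimension 5 - 3 = 2, so there are 2 Jordan blocks; the rank sequence gives block sizes [2, 1].

For λ = 4: algebraic multiplicity 1 gives one 1×1 block.

Assembling the blocks gives the Jordan form J above.

J = [[2, 0, 0, 0, 0], [0, 3, 1, 0, 0], [0, 0, 3, 0, 0], [0, 0, 0, 3, 0], [0, 0, 0, 0, 4]]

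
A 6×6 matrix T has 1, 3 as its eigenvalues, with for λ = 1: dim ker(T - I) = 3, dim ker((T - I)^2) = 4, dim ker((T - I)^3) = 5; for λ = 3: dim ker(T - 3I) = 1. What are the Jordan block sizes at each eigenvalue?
Jordan blocks: (1, 3), (1, 1), (1, 1), (3, 1)

λ = 1: successive nullity increments [3, 1, 1] count blocks of size ≥ k; block sizes are [3, 1, 1].
λ = 3: successive nullity increments [1] count blocks of size ≥ k; block sizes are [1].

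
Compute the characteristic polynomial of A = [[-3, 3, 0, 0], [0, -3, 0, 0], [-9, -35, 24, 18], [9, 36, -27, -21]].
xI - A = [[x + 3, -3, 0, 0], [0, x + 3, 0, 0], [9, 35, x - 24, -18], [-9, -36, 27, x + 21]].

Expanding det(xI - A) along the first row:
det(xI - A) = + (x + 3)·det([[x + 3, 0, 0], [35, x - 24, -18], [-36, 27, x + 21]]) - (-3)·det([[0, 0, 0], [9, x - 24, -18], [-9, 27, x + 21]]) + (0)·det([[0, x + 3, 0], [9, 35, -18], [-9, -36, x + 21]]) - (0)·det([[0, x + 3, 0], [9, 35, x - 24], [-9, -36, 27]]).

Evaluating gives χ_A(x) = x^4 + 3x^3 - 27x^2 - 135x - 162 = (x - 6)(x + 3)^3.

χ_A(x) = (x - 6)(x + 3)^3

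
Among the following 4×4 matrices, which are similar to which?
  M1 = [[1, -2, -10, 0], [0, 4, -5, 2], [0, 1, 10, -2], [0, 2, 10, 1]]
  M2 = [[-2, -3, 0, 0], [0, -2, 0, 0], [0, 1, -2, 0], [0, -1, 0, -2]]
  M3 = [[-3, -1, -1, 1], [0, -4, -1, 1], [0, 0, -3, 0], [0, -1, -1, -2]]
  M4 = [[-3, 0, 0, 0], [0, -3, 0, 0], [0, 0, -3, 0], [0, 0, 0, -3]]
Characteristic polynomials: χ_{M1} = (x - 5)^3(x - 1), χ_{M2} = (x + 2)^4, χ_{M3} = (x + 3)^4, χ_{M4} = (x + 3)^4.

{M1}: invariant factors x - 5, (x - 5)^2(x - 1).

{M2}: invariant factors x + 2, x + 2, (x + 2)^2.

{M3}: invariant factors x + 3, x + 3, (x + 3)^2.

{M4}: invariant factors x + 3, x + 3, x + 3, x + 3.

Matrices are similar if and only if their invariant-factor lists agree; the partition into similarity classes is {M1}, {M2}, {M3}, {M4}.

4 classes: {M1}, {M2}, {M3}, {M4}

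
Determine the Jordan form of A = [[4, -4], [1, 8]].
The characteristic polynomial is det(xI - A) = (x - 6)^2, so the eigenvalues are 6 (algebraic multiplicity 2).

For λ = 6: rank(A - 6I) = 1, rank((A - 6I)^2) = 0. The eigenspace has dimension 2 - 1 = 1, so there is 1 Jordan block; the rank sequence gives block sizes [2].

Assembling the blocks gives the Jordan form J above.

J = [[6, 1], [0, 6]]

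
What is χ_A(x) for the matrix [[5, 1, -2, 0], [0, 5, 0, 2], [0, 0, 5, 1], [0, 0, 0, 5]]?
χ_A(x) = (x - 5)^4

xI - A = [[x - 5, -1, 2, 0], [0, x - 5, 0, -2], [0, 0, x - 5, -1], [0, 0, 0, x - 5]].

Expanding det(xI - A) along the first row:
det(xI - A) = + (x - 5)·det([[x - 5, 0, -2], [0, x - 5, -1], [0, 0, x - 5]]) - (-1)·det([[0, 0, -2], [0, x - 5, -1], [0, 0, x - 5]]) + (2)·det([[0, x - 5, -2], [0, 0, -1], [0, 0, x - 5]]) - (0)·det([[0, x - 5, 0], [0, 0, x - 5], [0, 0, 0]]).

Evaluating gives χ_A(x) = x^4 - 20x^3 + 150x^2 - 500x + 625 = (x - 5)^4.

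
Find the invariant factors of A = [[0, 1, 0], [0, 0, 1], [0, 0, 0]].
The Jordan structure of A has elementary divisors x^3. Arranging the block sizes at each eigenvalue in decreasing order and taking row products gives the invariant factors.

Invariant factors (smallest first, each dividing the next): x^3.

Check: the last factor x^3 is the minimal polynomial, and the product x^3 is the characteristic polynomial.

x^3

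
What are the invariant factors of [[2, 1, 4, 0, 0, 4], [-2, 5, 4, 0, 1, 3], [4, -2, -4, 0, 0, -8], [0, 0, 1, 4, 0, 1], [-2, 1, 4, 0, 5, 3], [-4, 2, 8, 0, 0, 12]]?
The Jordan structure of A has elementary divisors (x - 4)^3, (x - 4)^2, (x - 4). Arranging the block sizes at each eigenvalue in decreasing order and taking row products gives the invariant factors.

Invariant factors (smallest first, each dividing the next): x - 4, (x - 4)^2, (x - 4)^3.

Check: the last factor (x - 4)^3 is the minimal polynomial, and the product (x - 4)^6 is the characteristic polynomial.

x - 4, (x - 4)^2, (x - 4)^3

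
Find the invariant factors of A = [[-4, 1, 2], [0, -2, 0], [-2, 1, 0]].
x + 2, (x + 2)^2

The Jordan structure of A has elementary divisors (x + 2)^2, (x + 2). Arranging the block sizes at each eigenvalue in decreasing order and taking row products gives the invariant factors.

Invariant factors (smallest first, each dividing the next): x + 2, (x + 2)^2.

Check: the last factor (x + 2)^2 is the minimal polynomial, and the product (x + 2)^3 is the characteristic polynomial.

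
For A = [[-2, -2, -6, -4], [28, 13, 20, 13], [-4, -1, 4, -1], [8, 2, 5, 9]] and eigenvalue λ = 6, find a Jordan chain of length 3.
We seek v_1 ∈ ker((A - 6I)^3) \ ker((A - 6I)^2), then set v_{i+1} = (A - 6I) v_i.

One such chain is v_1 = [[1, -3, 0, -1]]^T, v_2 = [[2, -6, 0, -1]]^T, v_3 = [[0, 1, -1, 1]]^T. Check: (A - 6I) v_3 = [[0, 0, 0, 0]]^T = 0.

v_1 = [[1, -3, 0, -1]]^T, v_2 = [[2, -6, 0, -1]]^T, v_3 = [[0, 1, -1, 1]]^T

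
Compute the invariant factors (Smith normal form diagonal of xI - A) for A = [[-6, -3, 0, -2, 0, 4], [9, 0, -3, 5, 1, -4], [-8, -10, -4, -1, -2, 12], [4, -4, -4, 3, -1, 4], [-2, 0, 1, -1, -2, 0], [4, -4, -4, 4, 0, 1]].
(x - 1)(x + 1)^3(x + 3)^2

The Jordan structure of A has elementary divisors (x + 3)^2, (x + 1)^3, (x - 1). Arranging the block sizes at each eigenvalue in decreasing order and taking row products gives the invariant factors.

Invariant factors (smallest first, each dividing the next): (x - 1)(x + 1)^3(x + 3)^2.

Check: the last factor (x - 1)(x + 1)^3(x + 3)^2 is the minimal polynomial, and the product (x - 1)(x + 1)^3(x + 3)^2 is the characteristic polynomial.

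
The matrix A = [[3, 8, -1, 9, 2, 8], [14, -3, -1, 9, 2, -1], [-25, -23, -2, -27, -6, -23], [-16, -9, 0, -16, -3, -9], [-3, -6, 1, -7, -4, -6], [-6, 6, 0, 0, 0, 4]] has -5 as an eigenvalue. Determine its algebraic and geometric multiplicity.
The characteristic polynomial is (x + 2)^4(x + 5)^2, so the factor x + 5 appears with exponent 2: the algebraic multiplicity is 2.

rank(A + 5I) = 5, so the eigenspace has dimension 6 - 5 = 1: the geometric multiplicity is 1.

Since 1 < 2, A is not diagonalizable.

algebraic multiplicity 2, geometric multiplicity 1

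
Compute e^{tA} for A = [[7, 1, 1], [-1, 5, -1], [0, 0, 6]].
e^{tA} = [[(t + 1)*e^{6*t}, t*e^{6*t}, t*e^{6*t}], [-t*e^{6*t}, (1 - t)*e^{6*t}, -t*e^{6*t}], [0, 0, e^{6*t}]]

A has Jordan form J = [[6, 1, 0], [0, 6, 0], [0, 0, 6]] with A = PJP^{-1}, so e^{tA} = P e^{tJ} P^{-1}.

For a Jordan block J_k(λ), e^{tJ_k(λ)} = e^{λt} · (I + tN + t^2 N^2/2! + ... + t^{k-1} N^{k-1}/(k-1)!) where N is the nilpotent superdiagonal part.

Assembling the blocks and conjugating back gives the entries of e^{tA} as shown above.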